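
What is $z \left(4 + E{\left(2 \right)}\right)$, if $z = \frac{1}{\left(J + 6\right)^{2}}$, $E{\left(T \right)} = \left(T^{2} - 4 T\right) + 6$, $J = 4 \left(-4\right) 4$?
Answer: $\frac{3}{1682} \approx 0.0017836$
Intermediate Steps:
$J = -64$ ($J = \left(-16\right) 4 = -64$)
$E{\left(T \right)} = 6 + T^{2} - 4 T$
$z = \frac{1}{3364}$ ($z = \frac{1}{\left(-64 + 6\right)^{2}} = \frac{1}{\left(-58\right)^{2}} = \frac{1}{3364} \approx 0.00029727$)
$z \left(4 + E{\left(2 \right)}\right) = \frac{4 + \left(6 + 2^{2} - 8\right)}{3364} = \frac{4 + \left(6 + 4 - 8\right)}{3364} = \frac{4 + 2}{3364} = \frac{1}{3364} \cdot 6 = \frac{3}{1682}$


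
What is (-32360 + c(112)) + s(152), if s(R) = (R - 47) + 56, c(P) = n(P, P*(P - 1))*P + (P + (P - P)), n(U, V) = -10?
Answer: -33207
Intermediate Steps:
c(P) = -9*P (c(P) = -10*P + (P + (P - P)) = -10*P + (P + 0) = -10*P + P = -9*P)
s(R) = 9 + R (s(R) = (-47 + R) + 56 = 9 + R)
(-32360 + c(112)) + s(152) = (-32360 - 9*112) + (9 + 152) = (-32360 - 1008) + 161 = -33368 + 161 = -33207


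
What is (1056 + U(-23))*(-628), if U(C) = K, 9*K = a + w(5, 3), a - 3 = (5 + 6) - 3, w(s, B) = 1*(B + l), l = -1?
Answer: -5976676/9 ≈ -6.6408e+5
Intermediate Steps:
w(s, B) = -1 + B (w(s, B) = 1*(B - 1) = 1*(-1 + B) = -1 + B)
a = 11 (a = 3 + ((5 + 6) - 3) = 3 + (11 - 3) = 3 + 8 = 11)
K = 13/9 (K = (11 + (-1 + 3))/9 = (11 + 2)/9 = (1/9)*13 = 13/9 ≈ 1.4444)
U(C) = 13/9
(1056 + U(-23))*(-628) = (1056 + 13/9)*(-628) = (9517/9)*(-628) = -5976676/9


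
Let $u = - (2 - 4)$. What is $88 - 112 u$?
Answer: $-136$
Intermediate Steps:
$u = 2$ ($u = \left(-1\right) \left(-2\right) = 2$)
$88 - 112 u = 88 - 224 = -136$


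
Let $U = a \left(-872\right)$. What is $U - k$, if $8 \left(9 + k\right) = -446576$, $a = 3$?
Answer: $53215$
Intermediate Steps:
$k = -55831$ ($k = -9 + \frac{1}{8} \left(-446576\right) = -9 - 55822 = -55831$)
$U = -2616$ ($U = 3 \left(-872\right) = -2616$)
$U - k = -2616 - -55831 = -2616 + 55831 = 53215$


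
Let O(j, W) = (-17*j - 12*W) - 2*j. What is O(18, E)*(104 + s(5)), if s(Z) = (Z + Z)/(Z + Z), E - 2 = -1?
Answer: -37170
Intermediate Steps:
E = 1 (E = 2 - 1 = 1)
s(Z) = 1 (s(Z) = (2*Z)/((2*Z)) = (2*Z)*(1/(2*Z)) = 1)
O(j, W) = -19*j - 12*W
O(18, E)*(104 + s(5)) = (-19*18 - 12*1)*(104 + 1) = (-342 - 12)*105 = -354*105 = -37170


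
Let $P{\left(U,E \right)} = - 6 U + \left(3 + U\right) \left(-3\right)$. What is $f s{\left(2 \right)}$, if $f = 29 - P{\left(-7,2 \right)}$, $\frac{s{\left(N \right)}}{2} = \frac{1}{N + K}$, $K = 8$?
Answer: $-5$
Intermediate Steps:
$P{\left(U,E \right)} = -9 - 9 U$ ($P{\left(U,E \right)} = - 6 U - \left(9 + 3 U\right) = -9 - 9 U$)
$s{\left(N \right)} = \frac{2}{8 + N}$ ($s{\left(N \right)} = \frac{2}{N + 8} = \frac{2}{8 + N}$)
$f = -25$ ($f = 29 - \left(-9 - -63\right) = 29 - \left(-9 + 63\right) = 29 - 54 = -25$)
$f s{\left(2 \right)} = - 25 \frac{2}{8 + 2} = - 25 \cdot \frac{2}{10} = - 25 \cdot 2 \cdot \frac{1}{10} = \left(-25\right) \frac{1}{5} = -5$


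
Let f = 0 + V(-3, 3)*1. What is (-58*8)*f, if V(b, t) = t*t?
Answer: -4176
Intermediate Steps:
V(b, t) = t²
f = 9 (f = 0 + 3²*1 = 0 + 9*1 = 0 + 9 = 9)
(-58*8)*f = -58*8*9 = -464*9 = -4176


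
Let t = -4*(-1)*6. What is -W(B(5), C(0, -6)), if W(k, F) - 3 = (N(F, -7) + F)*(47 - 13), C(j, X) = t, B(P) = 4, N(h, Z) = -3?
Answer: -717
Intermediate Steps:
t = 24 (t = 4*6 = 24)
C(j, X) = 24
W(k, F) = -99 + 34*F (W(k, F) = 3 + (-3 + F)*(47 - 13) = 3 + (-3 + F)*34 = 3 + (-102 + 34*F) = -99 + 34*F)
-W(B(5), C(0, -6)) = -(-99 + 34*24) = -(-99 + 816) = -1*717 = -717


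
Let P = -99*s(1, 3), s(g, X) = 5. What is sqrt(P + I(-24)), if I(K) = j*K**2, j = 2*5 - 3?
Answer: 3*sqrt(393) ≈ 59.473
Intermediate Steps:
j = 7 (j = 10 - 3 = 7)
P = -495 (P = -99*5 = -495)
I(K) = 7*K**2
sqrt(P + I(-24)) = sqrt(-495 + 7*(-24)**2) = sqrt(-495 + 7*576) = sqrt(-495 + 4032) = sqrt(3537) = 3*sqrt(393)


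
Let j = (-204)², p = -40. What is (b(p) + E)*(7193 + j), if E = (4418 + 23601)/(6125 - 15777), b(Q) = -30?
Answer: -15500713411/9652 ≈ -1.6060e+6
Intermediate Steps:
j = 41616
E = -28019/9652 (E = 28019/(-9652) = 28019*(-1/9652) = -28019/9652 ≈ -2.9029)
(b(p) + E)*(7193 + j) = (-30 - 28019/9652)*(7193 + 41616) = -317579/9652*48809 = -15500713411/9652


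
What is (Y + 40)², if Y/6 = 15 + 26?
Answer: 81796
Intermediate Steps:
Y = 246 (Y = 6*(15 + 26) = 6*41 = 246)
(Y + 40)² = (246 + 40)² = 286² = 81796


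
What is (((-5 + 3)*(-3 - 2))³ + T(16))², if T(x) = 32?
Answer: 1065024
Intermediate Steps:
(((-5 + 3)*(-3 - 2))³ + T(16))² = (((-5 + 3)*(-3 - 2))³ + 32)² = ((-2*(-5))³ + 32)² = (10³ + 32)² = (1000 + 32)² = 1032² = 1065024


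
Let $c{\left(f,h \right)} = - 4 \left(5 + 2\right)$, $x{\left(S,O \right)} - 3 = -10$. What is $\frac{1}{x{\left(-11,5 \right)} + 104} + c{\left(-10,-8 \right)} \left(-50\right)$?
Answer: $\frac{135801}{97} \approx 1400.0$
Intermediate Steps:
$x{\left(S,O \right)} = -7$ ($x{\left(S,O \right)} = 3 - 10 = -7$)
$c{\left(f,h \right)} = -28$ ($c{\left(f,h \right)} = \left(-4\right) 7 = -28$)
$\frac{1}{x{\left(-11,5 \right)} + 104} + c{\left(-10,-8 \right)} \left(-50\right) = \frac{1}{-7 + 104} - -1400 = \frac{1}{97} + 1400 = \frac{135801}{97}$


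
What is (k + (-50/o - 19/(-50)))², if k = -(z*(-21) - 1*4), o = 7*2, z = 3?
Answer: 498762889/122500 ≈ 4071.5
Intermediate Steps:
o = 14
k = 67 (k = -(3*(-21) - 1*4) = -(-63 - 4) = -1*(-67) = 67)
(k + (-50/o - 19/(-50)))² = (67 + (-50/14 - 19/(-50)))² = (67 + (-50*1/14 - 19*(-1/50)))² = (67 + (-25/7 + 19/50))² = (67 - 1117/350)² = (22333/350)² = 498762889/122500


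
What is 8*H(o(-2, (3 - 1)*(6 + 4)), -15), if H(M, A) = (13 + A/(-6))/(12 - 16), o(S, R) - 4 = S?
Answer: -31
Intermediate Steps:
o(S, R) = 4 + S
H(M, A) = -13/4 + A/24 (H(M, A) = (13 + A*(-⅙))/(-4) = (13 - A/6)*(-¼) = -13/4 + A/24)
8*H(o(-2, (3 - 1)*(6 + 4)), -15) = 8*(-13/4 + (1/24)*(-15)) = 8*(-13/4 - 5/8) = 8*(-31/8) = -31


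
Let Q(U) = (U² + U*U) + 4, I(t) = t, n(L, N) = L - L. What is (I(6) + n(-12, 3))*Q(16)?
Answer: 3096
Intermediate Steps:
n(L, N) = 0
Q(U) = 4 + 2*U² (Q(U) = (U² + U²) + 4 = 2*U² + 4 = 4 + 2*U²)
(I(6) + n(-12, 3))*Q(16) = (6 + 0)*(4 + 2*16²) = 6*(4 + 2*256) = 6*(4 + 512) = 6*516 = 3096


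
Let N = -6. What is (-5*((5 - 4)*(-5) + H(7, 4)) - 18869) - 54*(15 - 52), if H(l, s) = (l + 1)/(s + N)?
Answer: -16826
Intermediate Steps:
H(l, s) = (1 + l)/(-6 + s) (H(l, s) = (l + 1)/(s - 6) = (1 + l)/(-6 + s))
(-5*((5 - 4)*(-5) + H(7, 4)) - 18869) - 54*(15 - 52) = (-5*((5 - 4)*(-5) + (1 + 7)/(-6 + 4)) - 18869) - 54*(15 - 52) = (-5*(1*(-5) + 8/(-2)) - 18869) - 54*(-37) = (-5*(-5 - 1/2*8) - 18869) + 1998 = (-5*(-5 - 4) - 18869) + 1998 = (-5*(-9) - 18869) + 1998 = (45 - 18869) + 1998 = -18824 + 1998 = -16826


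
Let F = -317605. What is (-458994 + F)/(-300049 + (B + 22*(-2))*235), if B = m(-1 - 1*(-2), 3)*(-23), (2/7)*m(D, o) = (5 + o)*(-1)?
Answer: 776599/159049 ≈ 4.8828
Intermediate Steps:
m(D, o) = -35/2 - 7*o/2 (m(D, o) = 7*((5 + o)*(-1))/2 = 7*(-5 - o)/2 = -35/2 - 7*o/2)
B = 644 (B = (-35/2 - 7/2*3)*(-23) = (-35/2 - 21/2)*(-23) = -28*(-23) = 644)
(-458994 + F)/(-300049 + (B + 22*(-2))*235) = (-458994 - 317605)/(-300049 + (644 + 22*(-2))*235) = -776599/(-300049 + (644 - 44)*235) = -776599/(-300049 + 600*235) = -776599/(-300049 + 141000) = -776599/(-159049) = -776599*(-1/159049) = 776599/159049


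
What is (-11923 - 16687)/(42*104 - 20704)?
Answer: 14305/8168 ≈ 1.7513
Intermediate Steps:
(-11923 - 16687)/(42*104 - 20704) = -28610/(4368 - 20704) = -28610/(-16336) = -28610*(-1/16336) = 14305/8168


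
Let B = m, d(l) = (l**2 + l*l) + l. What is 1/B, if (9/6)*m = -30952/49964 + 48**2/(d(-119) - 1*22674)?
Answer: -69062739/9336092 ≈ -7.3974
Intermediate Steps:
d(l) = l + 2*l**2 (d(l) = (l**2 + l**2) + l = 2*l**2 + l = l + 2*l**2)
m = -9336092/69062739 (m = 2*(-30952/49964 + 48**2/(-119*(1 + 2*(-119)) - 1*22674))/3 = 2*(-30952*1/49964 + 2304/(-119*(1 - 238) - 22674))/3 = 2*(-7738/12491 + 2304/(-119*(-237) - 22674))/3 = 2*(-7738/12491 + 2304/(28203 - 22674))/3 = 2*(-7738/12491 + 2304/5529)/3 = 2*(-7738/12491 + 2304*(1/5529))/3 = 2*(-7738/12491 + 768/1843)/3 = (2/3)*(-4668046/23020913) = -9336092/69062739 ≈ -0.13518)
B = -9336092/69062739 ≈ -0.13518
1/B = 1/(-9336092/69062739) = -69062739/9336092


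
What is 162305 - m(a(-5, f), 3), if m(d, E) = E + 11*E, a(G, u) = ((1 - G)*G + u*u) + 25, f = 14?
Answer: 162269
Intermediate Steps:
a(G, u) = 25 + u**2 + G*(1 - G) (a(G, u) = (G*(1 - G) + u**2) + 25 = (u**2 + G*(1 - G)) + 25 = 25 + u**2 + G*(1 - G))
m(d, E) = 12*E
162305 - m(a(-5, f), 3) = 162305 - 12*3 = 162305 - 1*36 = 162305 - 36 = 162269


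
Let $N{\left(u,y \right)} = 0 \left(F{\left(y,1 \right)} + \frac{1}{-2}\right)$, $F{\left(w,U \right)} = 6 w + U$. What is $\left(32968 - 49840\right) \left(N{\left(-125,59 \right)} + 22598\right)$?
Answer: $-381273456$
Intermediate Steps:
$F{\left(w,U \right)} = U + 6 w$
$N{\left(u,y \right)} = 0$ ($N{\left(u,y \right)} = 0 \left(\left(1 + 6 y\right) + \frac{1}{-2}\right) = 0 \left(\left(1 + 6 y\right) - \frac{1}{2}\right) = 0 \left(\frac{1}{2} + 6 y\right) = 0$)
$\left(32968 - 49840\right) \left(N{\left(-125,59 \right)} + 22598\right) = \left(32968 - 49840\right) \left(0 + 22598\right) = \left(-16872\right) 22598 = -381273456$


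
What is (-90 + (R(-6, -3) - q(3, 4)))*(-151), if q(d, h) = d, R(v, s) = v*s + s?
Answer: 11778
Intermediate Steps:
R(v, s) = s + s*v (R(v, s) = s*v + s = s + s*v)
(-90 + (R(-6, -3) - q(3, 4)))*(-151) = (-90 + (-3*(1 - 6) - 1*3))*(-151) = (-90 + (-3*(-5) - 3))*(-151) = (-90 + (15 - 3))*(-151) = (-90 + 12)*(-151) = -78*(-151) = 11778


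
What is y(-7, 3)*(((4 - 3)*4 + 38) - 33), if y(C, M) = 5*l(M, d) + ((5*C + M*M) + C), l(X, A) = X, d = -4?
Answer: -162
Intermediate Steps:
y(C, M) = M**2 + 5*M + 6*C (y(C, M) = 5*M + ((5*C + M*M) + C) = 5*M + ((5*C + M**2) + C) = 5*M + ((M**2 + 5*C) + C) = 5*M + (M**2 + 6*C) = M**2 + 5*M + 6*C)
y(-7, 3)*(((4 - 3)*4 + 38) - 33) = (3**2 + 5*3 + 6*(-7))*(((4 - 3)*4 + 38) - 33) = (9 + 15 - 42)*((1*4 + 38) - 33) = -18*((4 + 38) - 33) = -18*(42 - 33) = -18*9 = -162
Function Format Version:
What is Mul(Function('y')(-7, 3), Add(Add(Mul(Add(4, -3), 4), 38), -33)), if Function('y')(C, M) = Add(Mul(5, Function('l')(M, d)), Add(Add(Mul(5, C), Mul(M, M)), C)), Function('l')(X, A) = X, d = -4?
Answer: -162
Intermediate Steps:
Function('y')(C, M) = Add(Pow(M, 2), Mul(5, M), Mul(6, C)) (Function('y')(C, M) = Add(Mul(5, M), Add(Add(Mul(5, C), Mul(M, M)), C)) = Add(Mul(5, M), Add(Add(Mul(5, C), Pow(M, 2)), C)) = Add(Mul(5, M), Add(Add(Pow(M, 2), Mul(5, C)), C)) = Add(Mul(5, M), Add(Pow(M, 2), Mul(6, C))) = Add(Pow(M, 2), Mul(5, M), Mul(6, C)))
Mul(Function('y')(-7, 3), Add(Add(Mul(Add(4, -3), 4), 38), -33)) = Mul(Add(Pow(3, 2), Mul(5, 3), Mul(6, -7)), Add(Add(Mul(Add(4, -3), 4), 38), -33)) = Mul(Add(9, 15, -42), Add(Add(Mul(1, 4), 38), -33)) = Mul(-18, Add(Add(4, 38), -33)) = Mul(-18, Add(42, -33)) = Mul(-18, 9) = -162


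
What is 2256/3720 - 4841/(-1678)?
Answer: 908087/260090 ≈ 3.4914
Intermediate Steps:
2256/3720 - 4841/(-1678) = 2256*(1/3720) - 4841*(-1/1678) = 94/155 + 4841/1678 = 908087/260090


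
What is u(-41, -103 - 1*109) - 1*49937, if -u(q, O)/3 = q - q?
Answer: -49937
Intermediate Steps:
u(q, O) = 0 (u(q, O) = -3*(q - q) = -3*0 = 0)
u(-41, -103 - 1*109) - 1*49937 = 0 - 1*49937 = 0 - 49937 = -49937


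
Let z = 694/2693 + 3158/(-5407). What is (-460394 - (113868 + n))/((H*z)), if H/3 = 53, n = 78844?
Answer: 1584984962401/125928954 ≈ 12586.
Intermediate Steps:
H = 159 (H = 3*53 = 159)
z = -4752036/14561051 (z = 694*(1/2693) + 3158*(-1/5407) = 694/2693 - 3158/5407 = -4752036/14561051 ≈ -0.32635)
(-460394 - (113868 + n))/((H*z)) = (-460394 - (113868 + 78844))/((159*(-4752036/14561051))) = (-460394 - 1*192712)/(-755573724/14561051) = (-460394 - 192712)*(-14561051/755573724) = -653106*(-14561051/755573724) = 1584984962401/125928954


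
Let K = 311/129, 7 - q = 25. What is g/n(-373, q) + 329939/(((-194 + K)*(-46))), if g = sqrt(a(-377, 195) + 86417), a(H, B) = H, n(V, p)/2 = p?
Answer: 42562131/1136890 - sqrt(2390)/6 ≈ 29.289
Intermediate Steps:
q = -18 (q = 7 - 1*25 = 7 - 25 = -18)
n(V, p) = 2*p
K = 311/129 (K = 311*(1/129) = 311/129 ≈ 2.4109)
g = 6*sqrt(2390) (g = sqrt(-377 + 86417) = sqrt(86040) = 6*sqrt(2390) ≈ 293.33)
g/n(-373, q) + 329939/(((-194 + K)*(-46))) = (6*sqrt(2390))/((2*(-18))) + 329939/(((-194 + 311/129)*(-46))) = (6*sqrt(2390))/(-36) + 329939/((-24715/129*(-46))) = (6*sqrt(2390))*(-1/36) + 329939/(1136890/129) = -sqrt(2390)/6 + 329939*(129/1136890) = -sqrt(2390)/6 + 42562131/1136890 = 42562131/1136890 - sqrt(2390)/6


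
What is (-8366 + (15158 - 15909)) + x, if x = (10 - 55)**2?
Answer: -7092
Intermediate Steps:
x = 2025 (x = (-45)**2 = 2025)
(-8366 + (15158 - 15909)) + x = (-8366 + (15158 - 15909)) + 2025 = (-8366 - 751) + 2025 = -9117 + 2025 = -7092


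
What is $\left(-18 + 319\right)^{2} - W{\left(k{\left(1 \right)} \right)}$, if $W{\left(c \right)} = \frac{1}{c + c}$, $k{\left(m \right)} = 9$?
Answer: $\frac{1630817}{18} \approx 90601.0$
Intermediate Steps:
$W{\left(c \right)} = \frac{1}{2 c}$
$\left(-18 + 319\right)^{2} - W{\left(k{\left(1 \right)} \right)} = \left(-18 + 319\right)^{2} - \frac{1}{2 \cdot 9} = 301^{2} - \frac{1}{2} \cdot \frac{1}{9} = 90601 - \frac{1}{18} = \frac{1630817}{18}$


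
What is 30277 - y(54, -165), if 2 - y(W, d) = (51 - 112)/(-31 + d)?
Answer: 5933961/196 ≈ 30275.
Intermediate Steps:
y(W, d) = 2 + 61/(-31 + d) (y(W, d) = 2 - (51 - 112)/(-31 + d) = 2 - (-61)/(-31 + d) = 2 + 61/(-31 + d))
30277 - y(54, -165) = 30277 - (-1 + 2*(-165))/(-31 - 165) = 30277 - (-1 - 330)/(-196) = 30277 - (-1)*(-331)/196 = 30277 - 1*331/196 = 30277 - 331/196 = 5933961/196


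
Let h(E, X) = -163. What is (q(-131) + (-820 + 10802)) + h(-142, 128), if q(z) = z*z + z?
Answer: 26849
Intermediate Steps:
q(z) = z + z**2 (q(z) = z**2 + z = z + z**2)
(q(-131) + (-820 + 10802)) + h(-142, 128) = (-131*(1 - 131) + (-820 + 10802)) - 163 = (-131*(-130) + 9982) - 163 = (17030 + 9982) - 163 = 27012 - 163 = 26849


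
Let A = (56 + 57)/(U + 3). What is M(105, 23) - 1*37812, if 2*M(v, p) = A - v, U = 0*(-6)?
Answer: -113537/3 ≈ -37846.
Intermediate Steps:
U = 0
A = 113/3 (A = (56 + 57)/(0 + 3) = 113/3 ≈ 37.667)
M(v, p) = 113/6 - v/2 (M(v, p) = (113/3 - v)/2 = 113/6 - v/2)
M(105, 23) - 1*37812 = (113/6 - 1/2*105) - 1*37812 = (113/6 - 105/2) - 37812 = -101/3 - 37812 = -113537/3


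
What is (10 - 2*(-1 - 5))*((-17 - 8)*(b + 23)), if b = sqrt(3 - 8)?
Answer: -12650 - 550*I*sqrt(5) ≈ -12650.0 - 1229.8*I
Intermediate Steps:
b = I*sqrt(5) (b = sqrt(-5) = I*sqrt(5) ≈ 2.2361*I)
(10 - 2*(-1 - 5))*((-17 - 8)*(b + 23)) = (10 - 2*(-1 - 5))*((-17 - 8)*(I*sqrt(5) + 23)) = (10 - 2*(-6))*(-25*(23 + I*sqrt(5))) = (10 + 12)*(-575 - 25*I*sqrt(5)) = 22*(-575 - 25*I*sqrt(5)) = -12650 - 550*I*sqrt(5)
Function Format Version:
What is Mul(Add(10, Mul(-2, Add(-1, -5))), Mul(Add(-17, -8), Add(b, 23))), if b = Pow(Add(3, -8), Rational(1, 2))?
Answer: Add(-12650, Mul(-550, I, Pow(5, Rational(1, 2)))) ≈ Add(-12650., Mul(-1229.8, I))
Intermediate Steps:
b = Mul(I, Pow(5, Rational(1, 2))) (b = Pow(-5, Rational(1, 2)) = Mul(I, Pow(5, Rational(1, 2))) ≈ Mul(2.2361, I))
Mul(Add(10, Mul(-2, Add(-1, -5))), Mul(Add(-17, -8), Add(b, 23))) = Mul(Add(10, Mul(-2, Add(-1, -5))), Mul(Add(-17, -8), Add(Mul(I, Pow(5, Rational(1, 2))), 23))) = Mul(Add(10, Mul(-2, -6)), Mul(-25, Add(23, Mul(I, Pow(5, Rational(1, 2)))))) = Mul(Add(10, 12), Add(-575, Mul(-25, I, Pow(5, Rational(1, 2))))) = Mul(22, Add(-575, Mul(-25, I, Pow(5, Rational(1, 2))))) = Add(-12650, Mul(-550, I, Pow(5, Rational(1, 2))))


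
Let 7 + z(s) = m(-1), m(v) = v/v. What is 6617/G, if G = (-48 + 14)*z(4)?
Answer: 6617/204 ≈ 32.436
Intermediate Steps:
m(v) = 1
z(s) = -6 (z(s) = -7 + 1 = -6)
G = 204 (G = (-48 + 14)*(-6) = -34*(-6) = 204)
6617/G = 6617/204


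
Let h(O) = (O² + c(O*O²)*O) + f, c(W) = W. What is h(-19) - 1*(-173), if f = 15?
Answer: 130870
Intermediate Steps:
h(O) = 15 + O² + O⁴ (h(O) = (O² + (O*O²)*O) + 15 = (O² + O³*O) + 15 = (O² + O⁴) + 15 = 15 + O² + O⁴)
h(-19) - 1*(-173) = (15 + (-19)² + (-19)⁴) - 1*(-173) = (15 + 361 + 130321) + 173 = 130697 + 173 = 130870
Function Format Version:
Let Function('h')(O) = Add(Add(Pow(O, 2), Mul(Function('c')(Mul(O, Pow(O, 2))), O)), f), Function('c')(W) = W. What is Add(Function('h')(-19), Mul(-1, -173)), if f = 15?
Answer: 130870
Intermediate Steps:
Function('h')(O) = Add(15, Pow(O, 2), Pow(O, 4)) (Function('h')(O) = Add(Add(Pow(O, 2), Mul(Mul(O, Pow(O, 2)), O)), 15) = Add(Add(Pow(O, 2), Mul(Pow(O, 3), O)), 15) = Add(Add(Pow(O, 2), Pow(O, 4)), 15) = Add(15, Pow(O, 2), Pow(O, 4)))
Add(Function('h')(-19), Mul(-1, -173)) = Add(Add(15, Pow(-19, 2), Pow(-19, 4)), Mul(-1, -173)) = Add(Add(15, 361, 130321), 173) = Add(130697, 173) = 130870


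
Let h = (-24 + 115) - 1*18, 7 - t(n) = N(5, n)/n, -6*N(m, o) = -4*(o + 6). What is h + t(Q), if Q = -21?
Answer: 1670/21 ≈ 79.524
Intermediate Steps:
N(m, o) = 4 + 2*o/3 (N(m, o) = -(-2)*(o + 6)/3 = -(-2)*(6 + o)/3 = -(-24 - 4*o)/6 = 4 + 2*o/3)
t(n) = 7 - (4 + 2*n/3)/n
h = 73 (h = 91 - 18 = 73)
h + t(Q) = 73 + (19/3 - 4/(-21)) = 73 + (19/3 - 4*(-1/21)) = 73 + (19/3 + 4/21) = 73 + 137/21 = 1670/21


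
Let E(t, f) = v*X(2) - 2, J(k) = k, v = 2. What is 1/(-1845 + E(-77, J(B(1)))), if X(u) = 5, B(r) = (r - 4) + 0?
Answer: -1/1837 ≈ -0.00054437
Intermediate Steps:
B(r) = -4 + r (B(r) = (-4 + r) + 0 = -4 + r)
E(t, f) = 8 (E(t, f) = 2*5 - 2 = 10 - 2 = 8)
1/(-1845 + E(-77, J(B(1)))) = 1/(-1845 + 8) = 1/(-1837) = -1/1837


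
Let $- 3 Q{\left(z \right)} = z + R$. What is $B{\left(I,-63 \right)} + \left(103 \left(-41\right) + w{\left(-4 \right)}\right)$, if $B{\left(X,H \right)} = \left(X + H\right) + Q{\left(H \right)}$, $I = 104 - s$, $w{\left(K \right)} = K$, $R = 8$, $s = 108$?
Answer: $- \frac{12827}{3} \approx -4275.7$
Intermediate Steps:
$I = -4$ ($I = 104 - 108 = -4$)
$Q{\left(z \right)} = - \frac{8}{3} - \frac{z}{3}$ ($Q{\left(z \right)} = - \frac{z + 8}{3} = - \frac{8 + z}{3} = - \frac{8}{3} - \frac{z}{3}$)
$B{\left(X,H \right)} = - \frac{8}{3} + X + \frac{2 H}{3}$ ($B{\left(X,H \right)} = \left(X + H\right) - \left(\frac{8}{3} + \frac{H}{3}\right) = \left(H + X\right) - \left(\frac{8}{3} + \frac{H}{3}\right) = - \frac{8}{3} + X + \frac{2 H}{3}$)
$B{\left(I,-63 \right)} + \left(103 \left(-41\right) + w{\left(-4 \right)}\right) = \left(- \frac{8}{3} - 4 + \frac{2}{3} \left(-63\right)\right) + \left(103 \left(-41\right) - 4\right) = \left(- \frac{8}{3} - 4 - 42\right) - 4227 = - \frac{146}{3} - 4227 = - \frac{12827}{3}$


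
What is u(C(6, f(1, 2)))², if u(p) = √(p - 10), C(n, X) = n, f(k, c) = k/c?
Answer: -4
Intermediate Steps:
u(p) = √(-10 + p)
u(C(6, f(1, 2)))² = (√(-10 + 6))² = (√(-4))² = (2*I)² = -4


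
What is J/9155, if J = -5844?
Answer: -5844/9155 ≈ -0.63834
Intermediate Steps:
J/9155 = -5844/9155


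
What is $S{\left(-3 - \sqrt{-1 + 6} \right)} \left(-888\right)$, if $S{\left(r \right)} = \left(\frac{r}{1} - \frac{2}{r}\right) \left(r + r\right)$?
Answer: $-21312 - 10656 \sqrt{5} \approx -45140.0$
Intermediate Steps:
$S{\left(r \right)} = 2 r \left(r - \frac{2}{r}\right)$ ($S{\left(r \right)} = \left(r 1 - \frac{2}{r}\right) 2 r = \left(r - \frac{2}{r}\right) 2 r = 2 r \left(r - \frac{2}{r}\right)$)
$S{\left(-3 - \sqrt{-1 + 6} \right)} \left(-888\right) = \left(-4 + 2 \left(-3 - \sqrt{-1 + 6}\right)^{2}\right) \left(-888\right) = \left(-4 + 2 \left(-3 - \sqrt{5}\right)^{2}\right) \left(-888\right) = 3552 - 1776 \left(-3 - \sqrt{5}\right)^{2}$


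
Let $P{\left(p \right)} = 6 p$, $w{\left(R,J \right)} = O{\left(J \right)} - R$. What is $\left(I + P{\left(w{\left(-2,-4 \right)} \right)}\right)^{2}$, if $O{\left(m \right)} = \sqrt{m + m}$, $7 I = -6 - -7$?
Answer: $- \frac{6887}{49} + \frac{2040 i \sqrt{2}}{7} \approx -140.55 + 412.14 i$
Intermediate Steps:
$I = \frac{1}{7}$ ($I = \frac{-6 - -7}{7} = \frac{-6 + 7}{7} = \frac{1}{7} \cdot 1 = \frac{1}{7} \approx 0.14286$)
$O{\left(m \right)} = \sqrt{2} \sqrt{m}$ ($O{\left(m \right)} = \sqrt{2 m} = \sqrt{2} \sqrt{m}$)
$w{\left(R,J \right)} = - R + \sqrt{2} \sqrt{J}$ ($w{\left(R,J \right)} = \sqrt{2} \sqrt{J} - R = - R + \sqrt{2} \sqrt{J}$)
$\left(I + P{\left(w{\left(-2,-4 \right)} \right)}\right)^{2} = \left(\frac{1}{7} + 6 \left(\left(-1\right) \left(-2\right) + \sqrt{2} \sqrt{-4}\right)\right)^{2} = \left(\frac{1}{7} + 6 \left(2 + \sqrt{2} \cdot 2 i\right)\right)^{2} = \left(\frac{1}{7} + 6 \left(2 + 2 i \sqrt{2}\right)\right)^{2} = \left(\frac{1}{7} + \left(12 + 12 i \sqrt{2}\right)\right)^{2} = \left(\frac{85}{7} + 12 i \sqrt{2}\right)^{2}$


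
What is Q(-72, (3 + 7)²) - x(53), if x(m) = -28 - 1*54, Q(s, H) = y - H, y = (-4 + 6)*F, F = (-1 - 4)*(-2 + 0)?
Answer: 2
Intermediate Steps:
F = 10 (F = -5*(-2) = 10)
y = 20 (y = (-4 + 6)*10 = 2*10 = 20)
Q(s, H) = 20 - H
x(m) = -82 (x(m) = -28 - 54 = -82)
Q(-72, (3 + 7)²) - x(53) = (20 - (3 + 7)²) - 1*(-82) = (20 - 1*10²) + 82 = (20 - 1*100) + 82 = (20 - 100) + 82 = -80 + 82 = 2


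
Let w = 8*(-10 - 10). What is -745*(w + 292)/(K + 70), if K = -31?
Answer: -32780/13 ≈ -2521.5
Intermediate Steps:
w = -160 (w = 8*(-20) = -160)
-745*(w + 292)/(K + 70) = -745*(-160 + 292)/(-31 + 70) = -745/(39/132) = -745/(39*(1/132)) = -745/13/44 = -745*44/13 = -32780/13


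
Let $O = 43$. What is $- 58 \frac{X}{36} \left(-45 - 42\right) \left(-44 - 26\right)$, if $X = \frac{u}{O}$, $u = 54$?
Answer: $- \frac{529830}{43} \approx -12322.0$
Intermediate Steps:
$X = \frac{54}{43} \approx 1.2558$
$- 58 \frac{X}{36} \left(-45 - 42\right) \left(-44 - 26\right) = - 58 \frac{54}{43 \cdot 36} \left(-45 - 42\right) \left(-44 - 26\right) = - 58 \cdot \frac{54}{43} \cdot \frac{1}{36} \left(\left(-87\right) \left(-70\right)\right) = \left(-58\right) \frac{3}{86} \cdot 6090 = \left(- \frac{87}{43}\right) 6090 = - \frac{529830}{43}$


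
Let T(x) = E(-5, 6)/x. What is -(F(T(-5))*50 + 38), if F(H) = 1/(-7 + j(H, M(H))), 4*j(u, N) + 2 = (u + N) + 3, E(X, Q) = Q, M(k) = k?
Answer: -4586/147 ≈ -31.197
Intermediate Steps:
T(x) = 6/x
j(u, N) = 1/4 + N/4 + u/4 (j(u, N) = -1/2 + ((u + N) + 3)/4 = -1/2 + ((N + u) + 3)/4 = -1/2 + (3 + N + u)/4 = -1/2 + (3/4 + N/4 + u/4) = 1/4 + N/4 + u/4)
F(H) = 1/(-27/4 + H/2) (F(H) = 1/(-7 + (1/4 + H/4 + H/4)) = 1/(-7 + (1/4 + H/2)) = 1/(-27/4 + H/2))
-(F(T(-5))*50 + 38) = -((4/(-27 + 2*(6/(-5))))*50 + 38) = -((4/(-27 + 2*(6*(-1/5))))*50 + 38) = -((4/(-27 + 2*(-6/5)))*50 + 38) = -((4/(-27 - 12/5))*50 + 38) = -((4/(-147/5))*50 + 38) = -((4*(-5/147))*50 + 38) = -(-20/147*50 + 38) = -(-1000/147 + 38) = -1*4586/147 = -4586/147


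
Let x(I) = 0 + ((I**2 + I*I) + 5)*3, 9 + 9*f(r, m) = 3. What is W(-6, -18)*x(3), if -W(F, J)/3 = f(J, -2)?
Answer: 138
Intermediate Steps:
f(r, m) = -2/3 (f(r, m) = -1 + (1/9)*3 = -1 + 1/3 = -2/3)
W(F, J) = 2 (W(F, J) = -3*(-2/3) = 2)
x(I) = 15 + 6*I**2 (x(I) = 0 + ((I**2 + I**2) + 5)*3 = 0 + (2*I**2 + 5)*3 = 0 + (5 + 2*I**2)*3 = 0 + (15 + 6*I**2) = 15 + 6*I**2)
W(-6, -18)*x(3) = 2*(15 + 6*3**2) = 2*(15 + 6*9) = 2*(15 + 54) = 2*69 = 138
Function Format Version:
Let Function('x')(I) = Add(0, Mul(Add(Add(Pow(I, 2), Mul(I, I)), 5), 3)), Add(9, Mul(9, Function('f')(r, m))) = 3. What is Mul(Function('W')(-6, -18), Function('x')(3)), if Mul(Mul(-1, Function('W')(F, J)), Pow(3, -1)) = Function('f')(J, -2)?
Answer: 138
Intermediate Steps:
Function('f')(r, m) = Rational(-2, 3) (Function('f')(r, m) = Add(-1, Mul(Rational(1, 9), 3)) = Add(-1, Rational(1, 3)) = Rational(-2, 3))
Function('W')(F, J) = 2 (Function('W')(F, J) = Mul(-3, Rational(-2, 3)) = 2)
Function('x')(I) = Add(15, Mul(6, Pow(I, 2))) (Function('x')(I) = Add(0, Mul(Add(Add(Pow(I, 2), Pow(I, 2)), 5), 3)) = Add(0, Mul(Add(Mul(2, Pow(I, 2)), 5), 3)) = Add(0, Mul(Add(5, Mul(2, Pow(I, 2))), 3)) = Add(0, Add(15, Mul(6, Pow(I, 2)))) = Add(15, Mul(6, Pow(I, 2))))
Mul(Function('W')(-6, -18), Function('x')(3)) = Mul(2, Add(15, Mul(6, Pow(3, 2)))) = Mul(2, Add(15, Mul(6, 9))) = Mul(2, Add(15, 54)) = Mul(2, 69) = 138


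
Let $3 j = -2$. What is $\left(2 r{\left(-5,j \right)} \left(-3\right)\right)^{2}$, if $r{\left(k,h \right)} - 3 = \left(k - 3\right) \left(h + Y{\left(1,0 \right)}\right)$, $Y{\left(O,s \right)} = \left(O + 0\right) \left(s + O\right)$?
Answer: $4$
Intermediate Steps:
$Y{\left(O,s \right)} = O \left(O + s\right)$
$j = - \frac{2}{3}$ ($j = \frac{1}{3} \left(-2\right) = - \frac{2}{3} \approx -0.66667$)
$r{\left(k,h \right)} = 3 + \left(1 + h\right) \left(-3 + k\right)$ ($r{\left(k,h \right)} = 3 + \left(k - 3\right) \left(h + 1 \left(1 + 0\right)\right) = 3 + \left(-3 + k\right) \left(h + 1 \cdot 1\right) = 3 + \left(-3 + k\right) \left(h + 1\right) = 3 + \left(-3 + k\right) \left(1 + h\right) = 3 + \left(1 + h\right) \left(-3 + k\right)$)
$\left(2 r{\left(-5,j \right)} \left(-3\right)\right)^{2} = \left(2 \left(-5 - -2 - - \frac{10}{3}\right) \left(-3\right)\right)^{2} = \left(2 \left(-5 + 2 + \frac{10}{3}\right) \left(-3\right)\right)^{2} = \left(2 \cdot \frac{1}{3} \left(-3\right)\right)^{2} = \left(\frac{2}{3} \left(-3\right)\right)^{2} = \left(-2\right)^{2} = 4$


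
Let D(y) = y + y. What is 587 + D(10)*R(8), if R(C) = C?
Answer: 747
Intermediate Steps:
D(y) = 2*y
587 + D(10)*R(8) = 587 + (2*10)*8 = 587 + 20*8 = 587 + 160 = 747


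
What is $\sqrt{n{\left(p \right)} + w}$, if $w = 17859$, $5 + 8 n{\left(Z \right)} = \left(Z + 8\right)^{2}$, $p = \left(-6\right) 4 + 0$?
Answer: $\frac{\sqrt{286246}}{4} \approx 133.75$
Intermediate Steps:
$p = -24$ ($p = -24 + 0 = -24$)
$n{\left(Z \right)} = - \frac{5}{8} + \frac{\left(8 + Z\right)^{2}}{8}$ ($n{\left(Z \right)} = - \frac{5}{8} + \frac{\left(Z + 8\right)^{2}}{8} = - \frac{5}{8} + \frac{\left(8 + Z\right)^{2}}{8}$)
$\sqrt{n{\left(p \right)} + w} = \sqrt{\left(- \frac{5}{8} + \frac{\left(8 - 24\right)^{2}}{8}\right) + 17859} = \sqrt{\left(- \frac{5}{8} + \frac{\left(-16\right)^{2}}{8}\right) + 17859} = \sqrt{\left(- \frac{5}{8} + \frac{1}{8} \cdot 256\right) + 17859} = \sqrt{\left(- \frac{5}{8} + 32\right) + 17859} = \sqrt{\frac{251}{8} + 17859} = \sqrt{\frac{143123}{8}} = \frac{\sqrt{286246}}{4}$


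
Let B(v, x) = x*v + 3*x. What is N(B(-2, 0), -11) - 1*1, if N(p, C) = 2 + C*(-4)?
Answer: 45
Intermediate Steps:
B(v, x) = 3*x + v*x (B(v, x) = v*x + 3*x = 3*x + v*x)
N(p, C) = 2 - 4*C
N(B(-2, 0), -11) - 1*1 = (2 - 4*(-11)) - 1*1 = (2 + 44) - 1 = 46 - 1 = 45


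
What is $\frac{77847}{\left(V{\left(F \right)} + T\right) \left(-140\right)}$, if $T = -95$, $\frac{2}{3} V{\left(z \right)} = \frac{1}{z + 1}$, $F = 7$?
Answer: $\frac{44484}{7585} \approx 5.8647$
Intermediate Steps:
$V{\left(z \right)} = \frac{3}{2 \left(1 + z\right)}$ ($V{\left(z \right)} = \frac{3}{2 \left(z + 1\right)} = \frac{3}{2 \left(1 + z\right)}$)
$\frac{77847}{\left(V{\left(F \right)} + T\right) \left(-140\right)} = \frac{77847}{\left(\frac{3}{2 \left(1 + 7\right)} - 95\right) \left(-140\right)} = \frac{77847}{\left(\frac{3}{2 \cdot 8} - 95\right) \left(-140\right)} = \frac{77847}{\left(\frac{3}{2} \cdot \frac{1}{8} - 95\right) \left(-140\right)} = \frac{77847}{\left(\frac{3}{16} - 95\right) \left(-140\right)} = \frac{77847}{\left(- \frac{1517}{16}\right) \left(-140\right)} = \frac{77847}{\frac{53095}{4}} = 77847 \cdot \frac{4}{53095} = \frac{44484}{7585}$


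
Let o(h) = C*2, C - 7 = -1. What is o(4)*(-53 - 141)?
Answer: -2328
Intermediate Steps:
C = 6 (C = 7 - 1 = 6)
o(h) = 12 (o(h) = 6*2 = 12)
o(4)*(-53 - 141) = 12*(-53 - 141) = 12*(-194) = -2328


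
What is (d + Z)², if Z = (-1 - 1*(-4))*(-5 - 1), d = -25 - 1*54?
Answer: 9409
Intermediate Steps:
d = -79 (d = -25 - 54 = -79)
Z = -18 (Z = (-1 + 4)*(-6) = 3*(-6) = -18)
(d + Z)² = (-79 - 18)² = (-97)² = 9409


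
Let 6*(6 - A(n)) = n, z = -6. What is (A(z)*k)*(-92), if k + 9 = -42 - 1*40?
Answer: 58604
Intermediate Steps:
k = -91 (k = -9 + (-42 - 1*40) = -9 + (-42 - 40) = -9 - 82 = -91)
A(n) = 6 - n/6
(A(z)*k)*(-92) = ((6 - 1/6*(-6))*(-91))*(-92) = ((6 + 1)*(-91))*(-92) = (7*(-91))*(-92) = -637*(-92) = 58604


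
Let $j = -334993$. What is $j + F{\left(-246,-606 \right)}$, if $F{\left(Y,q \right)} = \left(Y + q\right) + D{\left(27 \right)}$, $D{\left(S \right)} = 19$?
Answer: $-335826$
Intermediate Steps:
$F{\left(Y,q \right)} = 19 + Y + q$ ($F{\left(Y,q \right)} = \left(Y + q\right) + 19 = 19 + Y + q$)
$j + F{\left(-246,-606 \right)} = -334993 - 833 = -335826$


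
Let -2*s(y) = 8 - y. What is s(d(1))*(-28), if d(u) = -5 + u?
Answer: 168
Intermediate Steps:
s(y) = -4 + y/2 (s(y) = -(8 - y)/2 = -4 + y/2)
s(d(1))*(-28) = (-4 + (-5 + 1)/2)*(-28) = (-4 + (½)*(-4))*(-28) = (-4 - 2)*(-28) = -6*(-28) = 168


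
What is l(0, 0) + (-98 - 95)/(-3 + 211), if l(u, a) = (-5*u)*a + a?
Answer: -193/208 ≈ -0.92789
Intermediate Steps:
l(u, a) = a - 5*a*u (l(u, a) = -5*a*u + a = a - 5*a*u)
l(0, 0) + (-98 - 95)/(-3 + 211) = 0*(1 - 5*0) + (-98 - 95)/(-3 + 211) = 0*(1 + 0) - 193/208 = 0*1 - 193*1/208 = 0 - 193/208 = -193/208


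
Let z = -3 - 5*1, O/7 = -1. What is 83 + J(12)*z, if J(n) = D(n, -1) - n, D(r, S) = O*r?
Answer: 851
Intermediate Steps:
O = -7 (O = 7*(-1) = -7)
D(r, S) = -7*r
z = -8 (z = -3 - 5 = -8)
J(n) = -8*n (J(n) = -7*n - n = -8*n)
83 + J(12)*z = 83 - 8*12*(-8) = 83 - 96*(-8) = 83 + 768 = 851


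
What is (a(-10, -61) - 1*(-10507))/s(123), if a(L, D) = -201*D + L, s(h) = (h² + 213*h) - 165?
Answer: 7586/13721 ≈ 0.55288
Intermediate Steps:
s(h) = -165 + h² + 213*h
a(L, D) = L - 201*D
(a(-10, -61) - 1*(-10507))/s(123) = ((-10 - 201*(-61)) - 1*(-10507))/(-165 + 123² + 213*123) = ((-10 + 12261) + 10507)/(-165 + 15129 + 26199) = (12251 + 10507)/41163 = 22758*(1/41163) = 7586/13721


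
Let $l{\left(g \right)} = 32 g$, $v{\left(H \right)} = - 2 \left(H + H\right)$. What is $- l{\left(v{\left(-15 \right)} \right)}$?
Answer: $-1920$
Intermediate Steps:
$v{\left(H \right)} = - 4 H$ ($v{\left(H \right)} = - 2 \cdot 2 H = - 4 H$)
$- l{\left(v{\left(-15 \right)} \right)} = - 32 \left(\left(-4\right) \left(-15\right)\right) = - 32 \cdot 60 = \left(-1\right) 1920 = -1920$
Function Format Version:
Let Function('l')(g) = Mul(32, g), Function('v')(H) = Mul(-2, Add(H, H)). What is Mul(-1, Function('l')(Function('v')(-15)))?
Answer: -1920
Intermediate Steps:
Function('v')(H) = Mul(-4, H) (Function('v')(H) = Mul(-2, Mul(2, H)) = Mul(-4, H))
Mul(-1, Function('l')(Function('v')(-15))) = Mul(-1, Mul(32, Mul(-4, -15))) = Mul(-1, Mul(32, 60)) = Mul(-1, 1920) = -1920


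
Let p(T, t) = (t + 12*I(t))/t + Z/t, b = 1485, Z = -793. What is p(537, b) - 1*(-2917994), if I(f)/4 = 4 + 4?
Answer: 4333222166/1485 ≈ 2.9180e+6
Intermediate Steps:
I(f) = 32 (I(f) = 4*(4 + 4) = 4*8 = 32)
p(T, t) = -793/t + (384 + t)/t (p(T, t) = (t + 12*32)/t - 793/t = (t + 384)/t - 793/t = (384 + t)/t - 793/t = -793/t + (384 + t)/t)
p(537, b) - 1*(-2917994) = (-409 + 1485)/1485 - 1*(-2917994) = (1/1485)*1076 + 2917994 = 1076/1485 + 2917994 = 4333222166/1485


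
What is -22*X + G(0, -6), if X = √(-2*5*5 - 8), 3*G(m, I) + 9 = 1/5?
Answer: -44/15 - 22*I*√58 ≈ -2.9333 - 167.55*I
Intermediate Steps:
G(m, I) = -44/15 (G(m, I) = -3 + (⅓)/5 = -3 + (⅓)*(⅕) = -3 + 1/15 = -44/15)
X = I*√58 (X = √(-10*5 - 8) = √(-50 - 8) = √(-58) = I*√58 ≈ 7.6158*I)
-22*X + G(0, -6) = -22*I*√58 - 44/15 = -44/15 - 22*I*√58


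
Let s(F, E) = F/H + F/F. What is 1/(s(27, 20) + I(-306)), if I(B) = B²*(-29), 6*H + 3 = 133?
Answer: -65/176503714 ≈ -3.6826e-7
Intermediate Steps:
H = 65/3 (H = -½ + (⅙)*133 = -½ + 133/6 = 65/3 ≈ 21.667)
I(B) = -29*B²
s(F, E) = 1 + 3*F/65 (s(F, E) = F/(65/3) + F/F = F*(3/65) + 1 = 3*F/65 + 1 = 1 + 3*F/65)
1/(s(27, 20) + I(-306)) = 1/((1 + (3/65)*27) - 29*(-306)²) = 1/((1 + 81/65) - 29*93636) = 1/(146/65 - 2715444) = 1/(-176503714/65) = -65/176503714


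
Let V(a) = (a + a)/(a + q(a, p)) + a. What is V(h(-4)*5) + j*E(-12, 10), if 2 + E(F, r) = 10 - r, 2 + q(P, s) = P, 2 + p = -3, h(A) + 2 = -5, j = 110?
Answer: -9145/36 ≈ -254.03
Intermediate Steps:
h(A) = -7 (h(A) = -2 - 5 = -7)
p = -5 (p = -2 - 3 = -5)
q(P, s) = -2 + P
E(F, r) = 8 - r (E(F, r) = -2 + (10 - r) = 8 - r)
V(a) = a + 2*a/(-2 + 2*a) (V(a) = (a + a)/(a + (-2 + a)) + a = (2*a)/(-2 + 2*a) + a = 2*a/(-2 + 2*a) + a = a + 2*a/(-2 + 2*a))
V(h(-4)*5) + j*E(-12, 10) = (-7*5)²/(-1 - 7*5) + 110*(8 - 1*10) = (-35)²/(-1 - 35) + 110*(8 - 10) = 1225/(-36) + 110*(-2) = 1225*(-1/36) - 220 = -1225/36 - 220 = -9145/36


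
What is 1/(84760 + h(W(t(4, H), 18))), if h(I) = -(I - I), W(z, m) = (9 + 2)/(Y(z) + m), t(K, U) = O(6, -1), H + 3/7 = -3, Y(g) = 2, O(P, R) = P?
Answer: 1/84760 ≈ 1.1798e-5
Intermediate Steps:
H = -24/7 (H = -3/7 - 3 = -24/7 ≈ -3.4286)
t(K, U) = 6
W(z, m) = 11/(2 + m) (W(z, m) = (9 + 2)/(2 + m) = 11/(2 + m))
h(I) = 0 (h(I) = -1*0 = 0)
1/(84760 + h(W(t(4, H), 18))) = 1/(84760 + 0) = 1/84760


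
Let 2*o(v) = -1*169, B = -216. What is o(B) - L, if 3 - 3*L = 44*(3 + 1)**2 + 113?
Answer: 1121/6 ≈ 186.83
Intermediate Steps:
o(v) = -169/2 (o(v) = (-1*169)/2 = (1/2)*(-169) = -169/2)
L = -814/3 (L = 1 - (44*(3 + 1)**2 + 113)/3 = 1 - (44*4**2 + 113)/3 = 1 - (44*16 + 113)/3 = 1 - (704 + 113)/3 = 1 - 1/3*817 = 1 - 817/3 = -814/3 ≈ -271.33)
o(B) - L = -169/2 - 1*(-814/3) = -169/2 + 814/3 = 1121/6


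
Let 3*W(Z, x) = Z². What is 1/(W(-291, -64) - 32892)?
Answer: -1/4665 ≈ -0.00021436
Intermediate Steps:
W(Z, x) = Z²/3
1/(W(-291, -64) - 32892) = 1/((⅓)*(-291)² - 32892) = 1/((⅓)*84681 - 32892) = 1/(28227 - 32892) = 1/(-4665) = -1/4665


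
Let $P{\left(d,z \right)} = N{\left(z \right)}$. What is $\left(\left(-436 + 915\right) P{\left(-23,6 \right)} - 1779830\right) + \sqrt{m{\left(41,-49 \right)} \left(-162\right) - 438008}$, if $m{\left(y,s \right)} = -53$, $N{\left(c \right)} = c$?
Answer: $-1776956 + i \sqrt{429422} \approx -1.777 \cdot 10^{6} + 655.3 i$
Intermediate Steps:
$P{\left(d,z \right)} = z$
$\left(\left(-436 + 915\right) P{\left(-23,6 \right)} - 1779830\right) + \sqrt{m{\left(41,-49 \right)} \left(-162\right) - 438008} = \left(\left(-436 + 915\right) 6 - 1779830\right) + \sqrt{\left(-53\right) \left(-162\right) - 438008} = \left(479 \cdot 6 - 1779830\right) + \sqrt{8586 - 438008} = \left(2874 - 1779830\right) + \sqrt{-429422} = -1776956 + i \sqrt{429422}$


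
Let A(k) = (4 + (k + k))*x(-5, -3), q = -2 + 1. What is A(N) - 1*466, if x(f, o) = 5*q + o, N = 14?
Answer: -722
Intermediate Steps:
q = -1
x(f, o) = -5 + o (x(f, o) = 5*(-1) + o = -5 + o)
A(k) = -32 - 16*k (A(k) = (4 + (k + k))*(-5 - 3) = (4 + 2*k)*(-8) = -32 - 16*k)
A(N) - 1*466 = (-32 - 16*14) - 1*466 = (-32 - 224) - 466 = -256 - 466 = -722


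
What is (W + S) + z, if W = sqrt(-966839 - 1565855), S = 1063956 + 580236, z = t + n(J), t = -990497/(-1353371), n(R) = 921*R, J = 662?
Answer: 3050355767171/1353371 + I*sqrt(2532694) ≈ 2.2539e+6 + 1591.4*I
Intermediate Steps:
t = 990497/1353371 (t = -990497*(-1/1353371) = 990497/1353371 ≈ 0.73187)
z = 825153995939/1353371 (z = 990497/1353371 + 921*662 = 990497/1353371 + 609702 = 825153995939/1353371 ≈ 6.0970e+5)
S = 1644192
W = I*sqrt(2532694) (W = sqrt(-2532694) = I*sqrt(2532694) ≈ 1591.4*I)
(W + S) + z = (I*sqrt(2532694) + 1644192) + 825153995939/1353371 = (1644192 + I*sqrt(2532694)) + 825153995939/1353371 = 3050355767171/1353371 + I*sqrt(2532694)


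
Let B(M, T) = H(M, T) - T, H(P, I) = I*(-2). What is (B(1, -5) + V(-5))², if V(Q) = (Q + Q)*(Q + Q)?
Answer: 13225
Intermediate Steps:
V(Q) = 4*Q² (V(Q) = (2*Q)*(2*Q) = 4*Q²)
H(P, I) = -2*I
B(M, T) = -3*T (B(M, T) = -2*T - T = -3*T)
(B(1, -5) + V(-5))² = (-3*(-5) + 4*(-5)²)² = (15 + 4*25)² = (15 + 100)² = 115² = 13225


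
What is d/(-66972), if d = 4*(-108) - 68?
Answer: 125/16743 ≈ 0.0074658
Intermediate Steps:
d = -500 (d = -432 - 68 = -500)
d/(-66972) = -500/(-66972) = -500*(-1/66972) = 125/16743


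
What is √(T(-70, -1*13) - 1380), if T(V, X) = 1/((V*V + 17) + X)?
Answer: I*√8296978294/2452 ≈ 37.148*I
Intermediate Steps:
T(V, X) = 1/(17 + X + V²) (T(V, X) = 1/((V² + 17) + X) = 1/((17 + V²) + X) = 1/(17 + X + V²))
√(T(-70, -1*13) - 1380) = √(1/(17 - 1*13 + (-70)²) - 1380) = √(1/(17 - 13 + 4900) - 1380) = √(1/4904 - 1380) = √(-6767519/4904) = I*√8296978294/2452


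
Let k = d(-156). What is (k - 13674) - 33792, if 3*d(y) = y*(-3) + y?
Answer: -47362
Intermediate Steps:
d(y) = -2*y/3 (d(y) = (y*(-3) + y)/3 = (-3*y + y)/3 = (-2*y)/3 = -2*y/3)
k = 104 (k = -2/3*(-156) = 104)
(k - 13674) - 33792 = (104 - 13674) - 33792 = -13570 - 33792 = -47362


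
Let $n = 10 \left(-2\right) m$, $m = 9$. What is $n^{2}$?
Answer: $32400$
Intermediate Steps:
$n = -180$ ($n = 10 \left(-2\right) 9 = \left(-20\right) 9 = -180$)
$n^{2} = \left(-180\right)^{2} = 32400$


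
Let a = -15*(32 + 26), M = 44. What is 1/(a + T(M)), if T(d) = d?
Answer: -1/826 ≈ -0.0012107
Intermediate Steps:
a = -870 (a = -15*58 = -870)
1/(a + T(M)) = 1/(-870 + 44) = 1/(-826) = -1/826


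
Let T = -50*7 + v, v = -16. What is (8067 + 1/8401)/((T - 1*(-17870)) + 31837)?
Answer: 67770868/414513741 ≈ 0.16349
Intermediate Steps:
T = -366 (T = -50*7 - 16 = -350 - 16 = -366)
(8067 + 1/8401)/((T - 1*(-17870)) + 31837) = (8067 + 1/8401)/((-366 - 1*(-17870)) + 31837) = (8067 + 1/8401)/((-366 + 17870) + 31837) = 67770868/(8401*(17504 + 31837)) = (67770868/8401)/49341 = (67770868/8401)*(1/49341) = 67770868/414513741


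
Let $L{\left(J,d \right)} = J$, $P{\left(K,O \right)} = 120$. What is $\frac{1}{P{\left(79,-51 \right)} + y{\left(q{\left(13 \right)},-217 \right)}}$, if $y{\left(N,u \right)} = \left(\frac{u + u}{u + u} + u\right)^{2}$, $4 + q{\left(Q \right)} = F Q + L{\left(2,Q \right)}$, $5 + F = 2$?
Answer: $\frac{1}{46776} \approx 2.1378 \cdot 10^{-5}$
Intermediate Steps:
$F = -3$ ($F = -5 + 2 = -3$)
$q{\left(Q \right)} = -2 - 3 Q$ ($q{\left(Q \right)} = -4 - \left(-2 + 3 Q\right) = -2 - 3 Q$)
$y{\left(N,u \right)} = \left(1 + u\right)^{2}$ ($y{\left(N,u \right)} = \left(\frac{2 u}{2 u} + u\right)^{2} = \left(2 u \frac{1}{2 u} + u\right)^{2} = \left(1 + u\right)^{2}$)
$\frac{1}{P{\left(79,-51 \right)} + y{\left(q{\left(13 \right)},-217 \right)}} = \frac{1}{120 + \left(1 - 217\right)^{2}} = \frac{1}{120 + \left(-216\right)^{2}} = \frac{1}{120 + 46656} = \frac{1}{46776}$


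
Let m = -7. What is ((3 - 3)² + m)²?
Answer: 49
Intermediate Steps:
((3 - 3)² + m)² = ((3 - 3)² - 7)² = (0² - 7)² = (0 - 7)² = (-7)² = 49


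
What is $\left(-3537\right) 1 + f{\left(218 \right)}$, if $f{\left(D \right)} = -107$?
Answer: $-3644$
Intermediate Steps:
$\left(-3537\right) 1 + f{\left(218 \right)} = \left(-3537\right) 1 - 107 = -3537 - 107 = -3644$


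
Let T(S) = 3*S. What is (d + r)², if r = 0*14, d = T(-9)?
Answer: 729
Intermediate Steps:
d = -27 (d = 3*(-9) = -27)
r = 0
(d + r)² = (-27 + 0)² = (-27)² = 729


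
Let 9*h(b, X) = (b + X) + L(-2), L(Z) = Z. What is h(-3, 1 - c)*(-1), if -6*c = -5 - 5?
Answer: 17/27 ≈ 0.62963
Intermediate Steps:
c = 5/3 (c = -(-5 - 5)/6 = -⅙*(-10) = 5/3 ≈ 1.6667)
h(b, X) = -2/9 + X/9 + b/9 (h(b, X) = ((b + X) - 2)/9 = ((X + b) - 2)/9 = (-2 + X + b)/9 = -2/9 + X/9 + b/9)
h(-3, 1 - c)*(-1) = (-2/9 + (1 - 1*5/3)/9 + (⅑)*(-3))*(-1) = (-2/9 + (1 - 5/3)/9 - ⅓)*(-1) = (-2/9 + (⅑)*(-⅔) - ⅓)*(-1) = (-2/9 - 2/27 - ⅓)*(-1) = -17/27*(-1) = 17/27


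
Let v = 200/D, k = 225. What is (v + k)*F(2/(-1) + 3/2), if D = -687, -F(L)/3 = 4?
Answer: -617500/229 ≈ -2696.5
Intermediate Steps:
F(L) = -12 (F(L) = -3*4 = -12)
v = -200/687 (v = 200/(-687) = 200*(-1/687) = -200/687 ≈ -0.29112)
(v + k)*F(2/(-1) + 3/2) = (-200/687 + 225)*(-12) = (154375/687)*(-12) = -617500/229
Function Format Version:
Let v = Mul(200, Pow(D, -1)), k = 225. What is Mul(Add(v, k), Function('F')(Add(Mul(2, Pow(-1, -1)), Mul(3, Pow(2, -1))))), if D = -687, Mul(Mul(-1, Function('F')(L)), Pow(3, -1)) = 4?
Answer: Rational(-617500, 229) ≈ -2696.5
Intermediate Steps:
Function('F')(L) = -12 (Function('F')(L) = Mul(-3, 4) = -12)
v = Rational(-200, 687) (v = Mul(200, Pow(-687, -1)) = Mul(200, Rational(-1, 687)) = Rational(-200, 687) ≈ -0.29112)
Mul(Add(v, k), Function('F')(Add(Mul(2, Pow(-1, -1)), Mul(3, Pow(2, -1))))) = Mul(Add(Rational(-200, 687), 225), -12) = Mul(Rational(154375, 687), -12) = Rational(-617500, 229)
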